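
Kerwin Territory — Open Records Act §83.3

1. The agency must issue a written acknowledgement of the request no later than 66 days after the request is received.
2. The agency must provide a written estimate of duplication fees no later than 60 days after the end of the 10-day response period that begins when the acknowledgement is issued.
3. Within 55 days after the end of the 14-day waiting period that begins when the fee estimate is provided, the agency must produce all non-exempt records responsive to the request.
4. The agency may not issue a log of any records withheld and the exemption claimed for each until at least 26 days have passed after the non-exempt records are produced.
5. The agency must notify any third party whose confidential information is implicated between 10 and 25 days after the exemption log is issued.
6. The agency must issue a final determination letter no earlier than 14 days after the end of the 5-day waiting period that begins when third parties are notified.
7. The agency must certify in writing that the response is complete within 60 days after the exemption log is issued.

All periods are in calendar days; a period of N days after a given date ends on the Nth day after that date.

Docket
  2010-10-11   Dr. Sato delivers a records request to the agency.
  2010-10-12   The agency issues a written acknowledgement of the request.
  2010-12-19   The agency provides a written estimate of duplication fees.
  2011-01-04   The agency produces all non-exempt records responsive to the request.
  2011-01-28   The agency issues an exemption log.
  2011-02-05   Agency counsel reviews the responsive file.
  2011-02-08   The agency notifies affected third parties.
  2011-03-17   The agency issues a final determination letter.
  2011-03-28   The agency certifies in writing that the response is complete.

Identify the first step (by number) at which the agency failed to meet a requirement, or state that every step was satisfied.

Step 1 — counting 66 days from 2010-10-11 (when the request is received) gives a deadline of 2010-12-16; 2010-10-12 is within that limit.
Step 2 — counting 60 days from 2010-10-22 (end of the 10-day response period, which began when the acknowledgement is issued on 2010-10-12) gives a deadline of 2010-12-21; 2010-12-19 is within that limit.
Step 3 — counting 55 days from 2011-01-02 (end of the 14-day waiting period, which began when the fee estimate is provided on 2010-12-19) gives a deadline of 2011-02-26; completed 2011-01-04, before the deadline.
Step 4 — must wait 26 days from 2011-01-04 (when the non-exempt records are produced), so not before 2011-01-30; acted on 2011-01-28, 2 days prematurely.

Step 4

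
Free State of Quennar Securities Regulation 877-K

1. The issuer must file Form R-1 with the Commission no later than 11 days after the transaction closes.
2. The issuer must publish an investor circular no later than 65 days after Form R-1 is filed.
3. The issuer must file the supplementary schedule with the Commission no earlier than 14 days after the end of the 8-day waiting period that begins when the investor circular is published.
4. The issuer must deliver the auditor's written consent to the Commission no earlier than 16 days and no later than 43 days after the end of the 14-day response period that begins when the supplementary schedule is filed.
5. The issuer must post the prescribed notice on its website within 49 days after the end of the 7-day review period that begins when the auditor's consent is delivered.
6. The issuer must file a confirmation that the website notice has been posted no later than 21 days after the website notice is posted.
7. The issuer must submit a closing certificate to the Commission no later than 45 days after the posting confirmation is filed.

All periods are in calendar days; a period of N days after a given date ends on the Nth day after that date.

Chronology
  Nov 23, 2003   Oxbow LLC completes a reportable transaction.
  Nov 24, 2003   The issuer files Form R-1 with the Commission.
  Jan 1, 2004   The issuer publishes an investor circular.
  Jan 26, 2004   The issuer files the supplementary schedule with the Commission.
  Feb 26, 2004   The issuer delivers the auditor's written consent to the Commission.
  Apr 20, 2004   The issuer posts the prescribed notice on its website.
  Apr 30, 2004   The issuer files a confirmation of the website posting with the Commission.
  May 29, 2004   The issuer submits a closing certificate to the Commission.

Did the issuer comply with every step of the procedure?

Step 1 — counting 11 days from Nov 23, 2003 (when the transaction closes) gives a deadline of Dec 4, 2003; done Nov 24, 2003 — timely.
Step 2 — counting 65 days from Nov 24, 2003 (when Form R-1 is filed) gives a deadline of Jan 28, 2004; completed Jan 1, 2004, before the deadline.
Step 3 — must wait 14 days from Jan 9, 2004 (end of the 8-day waiting period, which began when the investor circular is published on Jan 1, 2004), so not before Jan 23, 2004; Jan 26, 2004 is on or after that date.
Step 4 — 16 and 43 days from Feb 9, 2004 (end of the 14-day response period, which began when the supplementary schedule is filed on Jan 26, 2004) are Feb 25, 2004 and Mar 23, 2004 respectively; done Feb 26, 2004, which is between those dates.
Step 5 — counting 49 days from Mar 4, 2004 (end of the 7-day review period, which began when the auditor's consent is delivered on Feb 26, 2004) gives a deadline of Apr 22, 2004; completed Apr 20, 2004, before the deadline.
Step 6 — counting 21 days from Apr 20, 2004 (when the website notice is posted) gives a deadline of May 11, 2004; completed Apr 30, 2004, before the deadline.
Step 7 — counting 45 days from Apr 30, 2004 (when the posting confirmation is filed) gives a deadline of Jun 14, 2004; done May 29, 2004 — timely.

Yes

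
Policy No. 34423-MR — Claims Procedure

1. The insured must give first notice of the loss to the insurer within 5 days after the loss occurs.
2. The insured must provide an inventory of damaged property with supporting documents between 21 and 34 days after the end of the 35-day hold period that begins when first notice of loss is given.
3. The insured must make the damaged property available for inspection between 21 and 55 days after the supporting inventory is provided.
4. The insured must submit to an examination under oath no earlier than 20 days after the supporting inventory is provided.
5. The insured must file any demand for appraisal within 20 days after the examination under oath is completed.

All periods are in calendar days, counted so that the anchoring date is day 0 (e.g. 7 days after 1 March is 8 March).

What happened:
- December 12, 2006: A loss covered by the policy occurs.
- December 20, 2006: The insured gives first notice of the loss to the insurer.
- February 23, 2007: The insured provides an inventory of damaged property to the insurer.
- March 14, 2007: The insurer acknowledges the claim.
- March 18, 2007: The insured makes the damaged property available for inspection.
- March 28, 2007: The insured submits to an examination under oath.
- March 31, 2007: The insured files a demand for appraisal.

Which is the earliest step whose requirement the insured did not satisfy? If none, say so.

Step 1: 5 days after December 12, 2006 (when the loss occurs) is December 17, 2006; December 20, 2006 misses that deadline by 3 days.
The analysis stops there.

Step 1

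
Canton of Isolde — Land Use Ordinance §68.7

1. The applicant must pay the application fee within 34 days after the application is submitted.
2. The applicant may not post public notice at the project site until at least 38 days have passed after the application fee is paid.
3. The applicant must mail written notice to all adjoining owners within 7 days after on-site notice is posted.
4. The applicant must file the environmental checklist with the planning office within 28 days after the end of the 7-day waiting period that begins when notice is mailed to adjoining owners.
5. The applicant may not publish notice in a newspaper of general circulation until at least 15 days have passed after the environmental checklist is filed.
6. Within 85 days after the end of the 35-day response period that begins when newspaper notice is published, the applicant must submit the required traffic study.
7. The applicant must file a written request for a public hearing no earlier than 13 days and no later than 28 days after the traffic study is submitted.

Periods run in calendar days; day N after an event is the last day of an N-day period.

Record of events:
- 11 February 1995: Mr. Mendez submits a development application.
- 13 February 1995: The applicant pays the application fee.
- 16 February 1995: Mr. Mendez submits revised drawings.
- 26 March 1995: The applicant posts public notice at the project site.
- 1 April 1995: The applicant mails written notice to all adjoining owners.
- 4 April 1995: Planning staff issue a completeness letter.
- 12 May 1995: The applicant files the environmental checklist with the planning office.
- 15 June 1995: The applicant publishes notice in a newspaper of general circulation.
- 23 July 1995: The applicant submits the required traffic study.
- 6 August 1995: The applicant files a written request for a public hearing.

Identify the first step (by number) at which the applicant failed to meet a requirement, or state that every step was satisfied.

Step 1 — counting 34 days from 11 February 1995 (when the application is submitted) gives a deadline of 17 March 1995; completed 13 February 1995, before the deadline.
Step 2 — must wait 38 days from 13 February 1995 (when the application fee is paid), so not before 23 March 1995; done 26 March 1995, after the minimum wait.
Step 3 — counting 7 days from 26 March 1995 (when on-site notice is posted) gives a deadline of 2 April 1995; done 1 April 1995 — timely.
Step 4 — counting 28 days from 8 April 1995 (end of the 7-day waiting period, which began when notice is mailed to adjoining owners on 1 April 1995) gives a deadline of 6 May 1995; 12 May 1995 misses that deadline by 6 days.
No need to go further; step 4 was not satisfied.

Step 4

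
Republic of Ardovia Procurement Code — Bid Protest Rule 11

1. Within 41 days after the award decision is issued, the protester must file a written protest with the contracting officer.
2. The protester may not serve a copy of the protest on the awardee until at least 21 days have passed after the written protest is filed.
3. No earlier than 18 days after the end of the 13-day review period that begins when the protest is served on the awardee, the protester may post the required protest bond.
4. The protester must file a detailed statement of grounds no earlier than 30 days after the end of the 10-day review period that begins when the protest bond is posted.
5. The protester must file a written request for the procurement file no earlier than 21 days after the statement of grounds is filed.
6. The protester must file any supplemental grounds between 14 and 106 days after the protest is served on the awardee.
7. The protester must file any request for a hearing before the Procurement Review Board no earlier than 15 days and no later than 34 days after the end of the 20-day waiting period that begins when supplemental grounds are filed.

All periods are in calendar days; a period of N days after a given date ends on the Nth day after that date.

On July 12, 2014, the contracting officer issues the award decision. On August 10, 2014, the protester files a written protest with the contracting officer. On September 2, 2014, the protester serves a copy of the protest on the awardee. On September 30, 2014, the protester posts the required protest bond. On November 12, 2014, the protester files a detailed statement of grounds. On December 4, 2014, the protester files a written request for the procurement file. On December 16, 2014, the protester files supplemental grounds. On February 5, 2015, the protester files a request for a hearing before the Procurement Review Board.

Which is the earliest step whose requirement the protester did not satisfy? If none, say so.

Step 3

Step 1 — counting 41 days from July 12, 2014 (when the award decision is issued) gives a deadline of August 22, 2014; done August 10, 2014 — timely.
Step 2 — must wait 21 days from August 10, 2014 (when the written protest is filed), so not before August 31, 2014; done September 2, 2014, after the minimum wait.
Step 3 — must wait 18 days from September 15, 2014 (end of the 13-day review period, which began when the protest is served on the awardee on September 2, 2014), so not before October 3, 2014; acted on September 30, 2014, 3 days prematurely.
The procedure was therefore not followed at step 3.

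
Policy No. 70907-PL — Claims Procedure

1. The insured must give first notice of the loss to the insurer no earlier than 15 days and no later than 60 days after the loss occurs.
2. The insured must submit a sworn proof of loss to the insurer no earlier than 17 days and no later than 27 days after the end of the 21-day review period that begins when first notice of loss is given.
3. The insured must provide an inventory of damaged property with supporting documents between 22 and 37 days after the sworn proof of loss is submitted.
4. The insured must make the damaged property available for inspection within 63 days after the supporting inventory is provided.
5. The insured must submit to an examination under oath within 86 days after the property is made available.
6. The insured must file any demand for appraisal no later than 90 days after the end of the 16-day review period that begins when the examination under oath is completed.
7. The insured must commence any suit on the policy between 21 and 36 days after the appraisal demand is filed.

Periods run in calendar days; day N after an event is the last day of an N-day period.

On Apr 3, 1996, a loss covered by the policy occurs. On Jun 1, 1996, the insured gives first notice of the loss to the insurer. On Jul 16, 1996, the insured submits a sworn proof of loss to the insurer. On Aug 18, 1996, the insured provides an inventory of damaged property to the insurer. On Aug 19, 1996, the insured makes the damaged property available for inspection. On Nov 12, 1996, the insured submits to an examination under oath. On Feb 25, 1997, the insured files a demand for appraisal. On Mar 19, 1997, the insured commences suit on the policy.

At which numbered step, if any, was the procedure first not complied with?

Step 1: the window is 15–60 days after Apr 3, 1996 (when the loss occurs), so Apr 18, 1996 through Jun 2, 1996; done Jun 1, 1996 — within the window.
Step 2: the window is 17–27 days after Jun 22, 1996 (end of the 21-day review period, which began when first notice of loss is given on Jun 1, 1996), so Jul 9, 1996 through Jul 19, 1996; done Jul 16, 1996, which is between those dates.
Step 3: the window is 22–37 days after Jul 16, 1996 (when the sworn proof of loss is submitted), so Aug 7, 1996 through Aug 22, 1996; done Aug 18, 1996 — within the window.
Step 4: 63 days after Aug 18, 1996 (when the supporting inventory is provided) is Oct 20, 1996; done Aug 19, 1996 — timely.
Step 5: 86 days after Aug 19, 1996 (when the property is made available) is Nov 13, 1996; completed Nov 12, 1996, before the deadline.
Step 6: 90 days after Nov 28, 1996 (end of the 16-day review period, which began when the examination under oath is completed on Nov 12, 1996) is Feb 26, 1997; Feb 25, 1997 is within that limit.
Step 7: the window is 21–36 days after Feb 25, 1997 (when the appraisal demand is filed), so Mar 18, 1997 through Apr 2, 1997; done Mar 19, 1997, which is between those dates.

None — every step was satisfied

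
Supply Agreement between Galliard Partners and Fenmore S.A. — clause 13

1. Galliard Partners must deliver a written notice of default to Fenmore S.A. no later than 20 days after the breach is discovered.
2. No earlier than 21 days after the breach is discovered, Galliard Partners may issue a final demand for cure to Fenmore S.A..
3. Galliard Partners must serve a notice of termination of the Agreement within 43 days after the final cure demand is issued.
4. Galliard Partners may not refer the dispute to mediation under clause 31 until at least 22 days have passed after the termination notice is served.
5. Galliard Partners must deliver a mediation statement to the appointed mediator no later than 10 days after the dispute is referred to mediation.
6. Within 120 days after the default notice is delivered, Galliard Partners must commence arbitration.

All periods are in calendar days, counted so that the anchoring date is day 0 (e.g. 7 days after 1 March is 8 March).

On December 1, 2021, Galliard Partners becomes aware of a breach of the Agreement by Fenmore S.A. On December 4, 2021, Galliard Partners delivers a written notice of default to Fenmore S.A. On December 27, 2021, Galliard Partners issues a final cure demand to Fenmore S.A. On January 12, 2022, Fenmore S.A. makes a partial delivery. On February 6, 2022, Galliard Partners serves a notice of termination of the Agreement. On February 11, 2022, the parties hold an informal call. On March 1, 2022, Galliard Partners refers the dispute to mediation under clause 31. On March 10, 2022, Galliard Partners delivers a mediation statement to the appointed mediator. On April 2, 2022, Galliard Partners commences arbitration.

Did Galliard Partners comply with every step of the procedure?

Yes

Step 1 — counting 20 days from December 1, 2021 (when the breach is discovered) gives a deadline of December 21, 2021; done December 4, 2021 — timely.
Step 2 — must wait 21 days from December 1, 2021 (when the breach is discovered), so not before December 22, 2021; done December 27, 2021 — permitted.
Step 3 — counting 43 days from December 27, 2021 (when the final cure demand is issued) gives a deadline of February 8, 2022; February 6, 2022 is within that limit.
Step 4 — must wait 22 days from February 6, 2022 (when the termination notice is served), so not before February 28, 2022; done March 1, 2022, after the minimum wait.
Step 5 — counting 10 days from March 1, 2022 (when the dispute is referred to mediation) gives a deadline of March 11, 2022; completed March 10, 2022, before the deadline.
Step 6 — counting 120 days from December 4, 2021 (when the default notice is delivered) gives a deadline of April 3, 2022; April 2, 2022 is within that limit.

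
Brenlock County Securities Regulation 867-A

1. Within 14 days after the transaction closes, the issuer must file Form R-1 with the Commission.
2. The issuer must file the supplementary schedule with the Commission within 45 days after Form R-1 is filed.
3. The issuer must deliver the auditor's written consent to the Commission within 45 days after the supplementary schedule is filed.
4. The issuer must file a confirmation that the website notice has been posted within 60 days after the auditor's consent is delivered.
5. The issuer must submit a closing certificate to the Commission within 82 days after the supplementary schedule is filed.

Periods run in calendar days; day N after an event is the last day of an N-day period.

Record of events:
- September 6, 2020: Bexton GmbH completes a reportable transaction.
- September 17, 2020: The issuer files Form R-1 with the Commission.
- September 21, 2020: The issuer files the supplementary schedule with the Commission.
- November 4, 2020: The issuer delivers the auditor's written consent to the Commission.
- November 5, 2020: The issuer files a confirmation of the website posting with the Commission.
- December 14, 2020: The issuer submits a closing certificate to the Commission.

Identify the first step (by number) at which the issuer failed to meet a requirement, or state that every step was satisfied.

Step 5

Step 1 — counting 14 days from September 6, 2020 (when the transaction closes) gives a deadline of September 20, 2020; done September 17, 2020 — timely.
Step 2 — counting 45 days from September 17, 2020 (when Form R-1 is filed) gives a deadline of November 1, 2020; completed September 21, 2020, before the deadline.
Step 3 — counting 45 days from September 21, 2020 (when the supplementary schedule is filed) gives a deadline of November 5, 2020; completed November 4, 2020, before the deadline.
Step 4 — counting 60 days from November 4, 2020 (when the auditor's consent is delivered) gives a deadline of January 3, 2021; completed November 5, 2020, before the deadline.
Step 5 — counting 82 days from September 21, 2020 (when the supplementary schedule is filed) gives a deadline of December 12, 2020; December 14, 2020 misses that deadline by 2 days.
No need to go further; step 5 was not satisfied.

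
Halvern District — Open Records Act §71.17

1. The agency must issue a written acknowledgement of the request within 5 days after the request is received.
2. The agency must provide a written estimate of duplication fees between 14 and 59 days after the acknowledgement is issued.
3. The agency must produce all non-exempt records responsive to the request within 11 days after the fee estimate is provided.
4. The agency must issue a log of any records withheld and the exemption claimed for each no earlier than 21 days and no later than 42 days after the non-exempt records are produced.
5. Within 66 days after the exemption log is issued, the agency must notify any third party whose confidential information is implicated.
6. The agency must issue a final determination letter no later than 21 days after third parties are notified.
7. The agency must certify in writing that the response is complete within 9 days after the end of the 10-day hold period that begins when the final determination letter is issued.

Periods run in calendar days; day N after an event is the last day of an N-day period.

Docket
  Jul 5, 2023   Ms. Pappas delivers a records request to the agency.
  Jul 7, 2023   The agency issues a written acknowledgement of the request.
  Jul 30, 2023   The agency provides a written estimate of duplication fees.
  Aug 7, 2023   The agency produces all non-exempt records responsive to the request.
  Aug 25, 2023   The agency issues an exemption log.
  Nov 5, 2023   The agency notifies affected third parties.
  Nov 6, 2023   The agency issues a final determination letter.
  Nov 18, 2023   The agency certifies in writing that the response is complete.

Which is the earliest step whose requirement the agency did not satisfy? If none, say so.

Step 1: 5 days after Jul 5, 2023 (when the request is received) is Jul 10, 2023; done Jul 7, 2023 — timely.
Step 2: the window is 14–59 days after Jul 7, 2023 (when the acknowledgement is issued), so Jul 21, 2023 through Sep 4, 2023; done Jul 30, 2023 — within the window.
Step 3: 11 days after Jul 30, 2023 (when the fee estimate is provided) is Aug 10, 2023; completed Aug 7, 2023, before the deadline.
Step 4: the window is 21–42 days after Aug 7, 2023 (when the non-exempt records are produced), so Aug 28, 2023 through Sep 18, 2023; done Aug 25, 2023 — 3 days before the window opened.

Step 4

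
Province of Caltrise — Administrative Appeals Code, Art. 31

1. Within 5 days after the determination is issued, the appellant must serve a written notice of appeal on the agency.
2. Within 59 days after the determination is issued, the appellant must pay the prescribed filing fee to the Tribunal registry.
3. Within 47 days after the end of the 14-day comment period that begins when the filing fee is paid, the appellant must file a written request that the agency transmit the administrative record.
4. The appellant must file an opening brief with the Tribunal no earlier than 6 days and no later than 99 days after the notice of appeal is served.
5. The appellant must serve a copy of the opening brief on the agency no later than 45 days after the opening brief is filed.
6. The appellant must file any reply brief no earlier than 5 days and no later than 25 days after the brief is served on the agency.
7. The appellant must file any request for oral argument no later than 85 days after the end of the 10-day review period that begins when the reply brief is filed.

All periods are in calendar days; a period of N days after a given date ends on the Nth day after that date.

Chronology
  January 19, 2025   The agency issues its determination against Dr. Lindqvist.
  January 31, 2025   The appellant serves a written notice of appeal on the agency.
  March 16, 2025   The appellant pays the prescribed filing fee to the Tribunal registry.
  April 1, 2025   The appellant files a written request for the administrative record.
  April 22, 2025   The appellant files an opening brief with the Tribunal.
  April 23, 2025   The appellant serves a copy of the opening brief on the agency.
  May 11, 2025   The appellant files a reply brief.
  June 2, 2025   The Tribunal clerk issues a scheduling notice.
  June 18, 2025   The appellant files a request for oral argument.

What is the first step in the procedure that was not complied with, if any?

Step 1: 5 days after January 19, 2025 (when the determination is issued) is January 24, 2025; January 31, 2025 misses that deadline by 7 days.
The procedure was therefore not followed at step 1.

Step 1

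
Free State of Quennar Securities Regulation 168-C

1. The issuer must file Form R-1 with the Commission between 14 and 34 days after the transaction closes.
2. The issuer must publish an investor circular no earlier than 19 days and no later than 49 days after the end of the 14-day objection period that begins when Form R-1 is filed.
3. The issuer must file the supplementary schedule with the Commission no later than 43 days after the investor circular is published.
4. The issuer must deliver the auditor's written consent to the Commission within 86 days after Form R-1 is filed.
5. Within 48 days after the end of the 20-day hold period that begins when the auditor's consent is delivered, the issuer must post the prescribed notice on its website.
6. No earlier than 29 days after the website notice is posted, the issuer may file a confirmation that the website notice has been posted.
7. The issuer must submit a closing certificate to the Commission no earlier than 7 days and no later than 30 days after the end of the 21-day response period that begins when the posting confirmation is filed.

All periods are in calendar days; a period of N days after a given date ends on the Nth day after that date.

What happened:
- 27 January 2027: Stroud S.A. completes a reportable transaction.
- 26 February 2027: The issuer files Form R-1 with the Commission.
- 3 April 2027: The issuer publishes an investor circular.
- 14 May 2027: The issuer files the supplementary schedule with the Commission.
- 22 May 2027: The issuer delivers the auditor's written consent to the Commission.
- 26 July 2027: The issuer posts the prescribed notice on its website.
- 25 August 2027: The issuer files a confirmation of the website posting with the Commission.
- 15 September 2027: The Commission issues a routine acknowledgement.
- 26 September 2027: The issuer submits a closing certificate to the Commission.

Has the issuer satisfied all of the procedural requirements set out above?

Yes

Step 1: the window is 14–34 days after 27 January 2027 (when the transaction closes), so 10 February 2027 through 2 March 2027; done 26 February 2027, which is between those dates.
Step 2: the window is 19–49 days after 12 March 2027 (end of the 14-day objection period, which began when Form R-1 is filed on 26 February 2027), so 31 March 2027 through 30 April 2027; done 3 April 2027 — within the window.
Step 3: 43 days after 3 April 2027 (when the investor circular is published) is 16 May 2027; completed 14 May 2027, before the deadline.
Step 4: 86 days after 26 February 2027 (when Form R-1 is filed) is 23 May 2027; done 22 May 2027 — timely.
Step 5: 48 days after 11 June 2027 (end of the 20-day hold period, which began when the auditor's consent is delivered on 22 May 2027) is 29 July 2027; done 26 July 2027 — timely.
Step 6: the earliest permitted date is 29 days after 26 July 2027 (when the website notice is posted), i.e. 24 August 2027; done 25 August 2027 — permitted.
Step 7: the window is 7–30 days after 15 September 2027 (end of the 21-day response period, which began when the posting confirmation is filed on 25 August 2027), so 22 September 2027 through 15 October 2027; done 26 September 2027, which is between those dates.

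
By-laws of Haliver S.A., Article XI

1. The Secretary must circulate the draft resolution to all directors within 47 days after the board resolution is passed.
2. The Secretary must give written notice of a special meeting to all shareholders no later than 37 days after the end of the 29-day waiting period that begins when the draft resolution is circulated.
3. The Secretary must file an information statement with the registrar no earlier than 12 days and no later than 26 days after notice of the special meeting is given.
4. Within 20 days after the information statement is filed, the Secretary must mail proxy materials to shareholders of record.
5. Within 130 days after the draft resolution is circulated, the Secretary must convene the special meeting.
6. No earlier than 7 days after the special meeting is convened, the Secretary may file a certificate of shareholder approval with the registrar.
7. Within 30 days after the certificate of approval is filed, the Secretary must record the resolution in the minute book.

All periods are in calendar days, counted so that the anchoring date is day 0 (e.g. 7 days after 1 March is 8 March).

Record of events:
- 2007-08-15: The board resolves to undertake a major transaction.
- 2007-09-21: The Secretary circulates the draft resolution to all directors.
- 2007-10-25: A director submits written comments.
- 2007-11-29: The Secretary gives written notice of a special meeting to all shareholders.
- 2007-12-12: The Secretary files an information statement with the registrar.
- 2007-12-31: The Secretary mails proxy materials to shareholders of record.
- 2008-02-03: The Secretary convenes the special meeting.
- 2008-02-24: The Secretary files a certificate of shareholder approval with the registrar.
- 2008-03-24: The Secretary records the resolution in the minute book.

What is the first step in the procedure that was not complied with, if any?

Step 2

(1) due by 2007-08-15 + 47 days = 2007-10-01; 2007-09-21 is within that limit.
(2) due by 2007-10-20 + 37 days = 2007-11-26; not done until 2007-11-29, 3 days after the deadline.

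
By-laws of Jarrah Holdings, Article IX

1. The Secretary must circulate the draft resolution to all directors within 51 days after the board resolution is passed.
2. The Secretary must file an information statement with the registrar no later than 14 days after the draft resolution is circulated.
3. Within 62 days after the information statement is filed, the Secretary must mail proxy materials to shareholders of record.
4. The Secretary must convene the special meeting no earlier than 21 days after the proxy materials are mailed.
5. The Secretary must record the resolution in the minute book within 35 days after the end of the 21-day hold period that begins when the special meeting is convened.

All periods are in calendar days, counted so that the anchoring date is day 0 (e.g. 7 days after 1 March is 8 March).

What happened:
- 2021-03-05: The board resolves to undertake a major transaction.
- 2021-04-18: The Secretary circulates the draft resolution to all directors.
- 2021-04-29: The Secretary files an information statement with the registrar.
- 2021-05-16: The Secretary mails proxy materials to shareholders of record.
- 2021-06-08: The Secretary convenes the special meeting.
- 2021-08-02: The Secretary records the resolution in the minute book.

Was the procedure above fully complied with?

Yes

Step 1 — counting 51 days from 2021-03-05 (when the board resolution is passed) gives a deadline of 2021-04-25; completed 2021-04-18, before the deadline.
Step 2 — counting 14 days from 2021-04-18 (when the draft resolution is circulated) gives a deadline of 2021-05-02; done 2021-04-29 — timely.
Step 3 — counting 62 days from 2021-04-29 (when the information statement is filed) gives a deadline of 2021-06-30; done 2021-05-16 — timely.
Step 4 — must wait 21 days from 2021-05-16 (when the proxy materials are mailed), so not before 2021-06-06; done 2021-06-08 — permitted.
Step 5 — counting 35 days from 2021-06-29 (end of the 21-day hold period, which began when the special meeting is convened on 2021-06-08) gives a deadline of 2021-08-03; completed 2021-08-02, before the deadline.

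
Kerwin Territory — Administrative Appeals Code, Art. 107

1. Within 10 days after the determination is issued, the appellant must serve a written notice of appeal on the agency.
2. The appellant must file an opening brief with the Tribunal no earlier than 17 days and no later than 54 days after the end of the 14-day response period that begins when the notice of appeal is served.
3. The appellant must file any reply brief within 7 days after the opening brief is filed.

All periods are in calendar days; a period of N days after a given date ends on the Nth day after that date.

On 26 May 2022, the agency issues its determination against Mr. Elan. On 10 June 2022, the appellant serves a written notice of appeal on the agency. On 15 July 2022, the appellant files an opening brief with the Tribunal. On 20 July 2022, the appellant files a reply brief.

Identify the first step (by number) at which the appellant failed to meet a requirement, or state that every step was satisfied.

Step 1 — counting 10 days from 26 May 2022 (when the determination is issued) gives a deadline of 5 June 2022; 10 June 2022 misses that deadline by 5 days.
Later steps need not be reached.

Step 1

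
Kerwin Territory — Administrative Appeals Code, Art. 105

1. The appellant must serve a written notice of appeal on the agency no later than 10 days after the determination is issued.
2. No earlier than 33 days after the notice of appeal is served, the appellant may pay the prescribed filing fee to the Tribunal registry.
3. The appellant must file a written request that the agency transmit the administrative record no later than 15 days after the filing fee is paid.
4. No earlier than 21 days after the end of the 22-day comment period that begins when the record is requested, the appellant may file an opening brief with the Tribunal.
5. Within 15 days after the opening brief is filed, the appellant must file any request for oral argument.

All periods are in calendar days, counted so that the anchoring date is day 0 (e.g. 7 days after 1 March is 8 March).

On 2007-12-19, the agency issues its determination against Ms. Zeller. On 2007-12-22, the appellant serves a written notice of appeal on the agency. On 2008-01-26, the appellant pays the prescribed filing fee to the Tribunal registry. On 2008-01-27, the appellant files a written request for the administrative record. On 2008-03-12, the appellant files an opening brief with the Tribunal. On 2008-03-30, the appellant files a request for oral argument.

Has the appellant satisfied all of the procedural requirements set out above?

(1) due by 2007-12-19 + 10 days = 2007-12-29; completed 2007-12-22, before the deadline.
(2) permitted from 2007-12-22 + 33 days = 2008-01-24 onward; done 2008-01-26 — permitted.
(3) due by 2008-01-26 + 15 days = 2008-02-10; done 2008-01-27 — timely.
(4) permitted from 2008-02-18 + 21 days = 2008-03-10 onward; done 2008-03-12 — permitted.
(5) due by 2008-03-12 + 15 days = 2008-03-27; 2008-03-30 misses that deadline by 3 days.

No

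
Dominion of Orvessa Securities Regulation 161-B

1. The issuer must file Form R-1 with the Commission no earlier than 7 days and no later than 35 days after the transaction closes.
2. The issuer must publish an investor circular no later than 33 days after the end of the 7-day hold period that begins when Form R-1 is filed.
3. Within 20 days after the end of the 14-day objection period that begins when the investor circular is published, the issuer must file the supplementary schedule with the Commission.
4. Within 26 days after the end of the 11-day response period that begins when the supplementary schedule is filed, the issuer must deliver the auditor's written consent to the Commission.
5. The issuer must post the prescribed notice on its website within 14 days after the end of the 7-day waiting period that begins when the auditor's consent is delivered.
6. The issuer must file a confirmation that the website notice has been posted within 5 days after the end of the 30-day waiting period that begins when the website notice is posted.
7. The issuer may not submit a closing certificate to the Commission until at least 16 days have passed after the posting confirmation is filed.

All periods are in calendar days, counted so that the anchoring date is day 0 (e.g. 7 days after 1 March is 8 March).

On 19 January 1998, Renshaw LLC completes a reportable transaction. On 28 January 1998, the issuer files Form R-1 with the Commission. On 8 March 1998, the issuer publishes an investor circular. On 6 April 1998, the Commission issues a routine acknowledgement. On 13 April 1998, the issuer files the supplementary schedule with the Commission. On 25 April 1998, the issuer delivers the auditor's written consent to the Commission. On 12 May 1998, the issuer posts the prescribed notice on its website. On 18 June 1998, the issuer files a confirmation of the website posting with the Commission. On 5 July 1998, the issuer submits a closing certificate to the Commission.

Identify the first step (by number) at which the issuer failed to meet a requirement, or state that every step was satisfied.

Step 3

Step 1: the window is 7–35 days after 19 January 1998 (when the transaction closes), so 26 January 1998 through 23 February 1998; done 28 January 1998, which is between those dates.
Step 2: 33 days after 4 February 1998 (end of the 7-day hold period, which began when Form R-1 is filed on 28 January 1998) is 9 March 1998; 8 March 1998 is within that limit.
Step 3: 20 days after 22 March 1998 (end of the 14-day objection period, which began when the investor circular is published on 8 March 1998) is 11 April 1998; done 13 April 1998 — 2 days late.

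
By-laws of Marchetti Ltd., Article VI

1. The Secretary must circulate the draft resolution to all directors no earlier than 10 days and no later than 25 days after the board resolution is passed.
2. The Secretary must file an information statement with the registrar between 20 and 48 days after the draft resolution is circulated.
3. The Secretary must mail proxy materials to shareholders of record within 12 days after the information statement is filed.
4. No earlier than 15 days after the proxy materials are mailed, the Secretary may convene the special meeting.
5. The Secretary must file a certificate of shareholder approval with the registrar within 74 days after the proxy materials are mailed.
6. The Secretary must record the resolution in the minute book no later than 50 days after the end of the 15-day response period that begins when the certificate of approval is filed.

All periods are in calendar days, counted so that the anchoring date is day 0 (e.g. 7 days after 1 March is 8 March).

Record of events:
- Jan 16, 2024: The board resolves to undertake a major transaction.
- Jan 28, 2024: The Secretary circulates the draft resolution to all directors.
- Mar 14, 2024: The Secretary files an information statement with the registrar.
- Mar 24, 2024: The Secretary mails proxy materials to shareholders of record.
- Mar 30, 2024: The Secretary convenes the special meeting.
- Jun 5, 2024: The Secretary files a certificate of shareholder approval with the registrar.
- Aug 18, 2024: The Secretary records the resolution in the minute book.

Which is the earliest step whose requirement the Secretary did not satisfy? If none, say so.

Step 4

Step 1 — 10 and 25 days from Jan 16, 2024 (when the board resolution is passed) are Jan 26, 2024 and Feb 10, 2024 respectively; Jan 28, 2024 falls inside that range.
Step 2 — 20 and 48 days from Jan 28, 2024 (when the draft resolution is circulated) are Feb 17, 2024 and Mar 16, 2024 respectively; done Mar 14, 2024, which is between those dates.
Step 3 — counting 12 days from Mar 14, 2024 (when the information statement is filed) gives a deadline of Mar 26, 2024; completed Mar 24, 2024, before the deadline.
Step 4 — must wait 15 days from Mar 24, 2024 (when the proxy materials are mailed), so not before Apr 8, 2024; acted on Mar 30, 2024, 9 days prematurely.
The analysis stops there.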